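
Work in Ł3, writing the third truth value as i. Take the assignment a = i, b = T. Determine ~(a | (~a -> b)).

~a = ~i = i
~a -> b = i -> T = T  [min(1, 1−½+1)]
a | (~a -> b) = i | T = T
~(a | (~a -> b)) = ~T = F

F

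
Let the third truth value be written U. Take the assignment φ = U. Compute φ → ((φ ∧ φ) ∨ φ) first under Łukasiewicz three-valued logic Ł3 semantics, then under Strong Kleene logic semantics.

⊤; U

In Łukasiewicz three-valued logic Ł3: φ ∧ φ = U ∧ U = U
(φ ∧ φ) ∨ φ = U ∨ U = U
φ → ((φ ∧ φ) ∨ φ) = U → U = ⊤
In Strong Kleene logic: φ ∧ φ = U ∧ U = U
(φ ∧ φ) ∨ φ = U ∨ U = U
φ → ((φ ∧ φ) ∨ φ) = U → U = U  [¬U ∨ U]
They differ because Łukasiewicz three-valued logic Ł3 and Strong Kleene logic treat U differently under implication.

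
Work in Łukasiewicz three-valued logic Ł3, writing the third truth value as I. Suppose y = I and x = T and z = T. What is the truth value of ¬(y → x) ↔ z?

F

y → x = I → T = T  [min(1, 1−½+1)]
¬(y → x) = ¬T = F
¬(y → x) ↔ z = F ↔ T = F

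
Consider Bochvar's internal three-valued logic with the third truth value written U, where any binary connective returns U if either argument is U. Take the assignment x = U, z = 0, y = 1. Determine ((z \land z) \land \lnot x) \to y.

U

z \land z = 0 \land 0 = 0
\lnot x = \lnot U = U
(z \land z) \land \lnot x = 0 \land U = U
((z \land z) \land \lnot x) \to y = U \to 1 = U  [any arg is the third value ⇒ result is the third value]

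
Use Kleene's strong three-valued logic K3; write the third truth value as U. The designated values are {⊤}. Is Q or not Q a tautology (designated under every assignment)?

Countermodel: Q=U gives U, which is not designated.

No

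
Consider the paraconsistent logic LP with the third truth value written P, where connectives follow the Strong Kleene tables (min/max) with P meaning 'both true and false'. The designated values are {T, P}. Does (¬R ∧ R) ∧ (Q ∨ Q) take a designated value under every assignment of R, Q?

No

Countermodel: R=T, Q=T gives F, which is not designated.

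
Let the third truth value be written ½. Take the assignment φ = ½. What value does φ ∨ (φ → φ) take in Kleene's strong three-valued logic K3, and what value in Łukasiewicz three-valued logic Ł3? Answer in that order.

½; T

In Kleene's strong three-valued logic K3: φ → φ = ½ → ½ = ½  [¬½ ∨ ½]
φ ∨ (φ → φ) = ½ ∨ ½ = ½
In Łukasiewicz three-valued logic Ł3: φ → φ = ½ → ½ = T  [min(1, 1−½+½)]
φ ∨ (φ → φ) = ½ ∨ T = T
They differ because Kleene's strong three-valued logic K3 and Łukasiewicz three-valued logic Ł3 treat ½ differently under implication.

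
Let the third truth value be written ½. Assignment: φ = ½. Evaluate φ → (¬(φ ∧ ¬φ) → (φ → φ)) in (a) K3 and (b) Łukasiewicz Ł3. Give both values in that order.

½; true

In K3: ¬φ = ¬½ = ½
φ ∧ ¬φ = ½ ∧ ½ = ½
¬(φ ∧ ¬φ) = ¬½ = ½
φ → φ = ½ → ½ = ½  [¬½ ∨ ½]
¬(φ ∧ ¬φ) → (φ → φ) = ½ → ½ = ½
φ → (¬(φ ∧ ¬φ) → (φ → φ)) = ½ → ½ = ½
In Łukasiewicz Ł3: ¬φ = ¬½ = ½
φ ∧ ¬φ = ½ ∧ ½ = ½
¬(φ ∧ ¬φ) = ¬½ = ½
φ → φ = ½ → ½ = true  [min(1, 1−½+½)]
¬(φ ∧ ¬φ) → (φ → φ) = ½ → true = true
φ → (¬(φ ∧ ¬φ) → (φ → φ)) = ½ → true = true
They differ because K3 and Łukasiewicz Ł3 treat ½ differently under implication.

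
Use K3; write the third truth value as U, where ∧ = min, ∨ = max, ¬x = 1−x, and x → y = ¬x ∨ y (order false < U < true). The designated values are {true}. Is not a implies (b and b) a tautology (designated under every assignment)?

Countermodel: a=U, b=U gives U, which is not designated.

No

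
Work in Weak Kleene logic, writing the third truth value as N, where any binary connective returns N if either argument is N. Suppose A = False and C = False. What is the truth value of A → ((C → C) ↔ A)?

True

C → C = False → False = True
(C → C) ↔ A = True ↔ False = False
A → ((C → C) ↔ A) = False → False = True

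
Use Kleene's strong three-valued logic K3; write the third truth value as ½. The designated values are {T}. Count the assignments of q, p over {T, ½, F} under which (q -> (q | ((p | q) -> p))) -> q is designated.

Designated under: (q=T, p=T); (q=T, p=½); (q=T, p=F).

3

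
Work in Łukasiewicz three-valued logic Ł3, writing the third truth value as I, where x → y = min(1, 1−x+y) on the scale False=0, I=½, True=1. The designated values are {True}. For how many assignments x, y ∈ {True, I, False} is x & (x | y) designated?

Designated under: (x=True, y=True); (x=True, y=I); (x=True, y=False).

3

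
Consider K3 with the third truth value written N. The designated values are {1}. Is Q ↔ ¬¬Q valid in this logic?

No

Countermodel: Q=N gives N, which is not designated.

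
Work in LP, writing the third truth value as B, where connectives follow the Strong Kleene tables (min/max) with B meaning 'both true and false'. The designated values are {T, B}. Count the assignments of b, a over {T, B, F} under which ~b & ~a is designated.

4

Designated under: (b=B, a=B); (b=B, a=F); (b=F, a=B); (b=F, a=F).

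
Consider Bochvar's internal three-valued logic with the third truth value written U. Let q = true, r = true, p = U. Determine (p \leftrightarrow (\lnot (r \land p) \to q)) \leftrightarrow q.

U

r \land p = true \land U = U
\lnot (r \land p) = \lnot U = U
\lnot (r \land p) \to q = U \to true = U  [any arg is the third value ⇒ result is the third value]
p \leftrightarrow (\lnot (r \land p) \to q) = U \leftrightarrow U = U
(p \leftrightarrow (\lnot (r \land p) \to q)) \leftrightarrow q = U \leftrightarrow true = U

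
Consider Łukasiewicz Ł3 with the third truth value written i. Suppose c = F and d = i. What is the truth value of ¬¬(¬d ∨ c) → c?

i

¬d = ¬i = i
¬d ∨ c = i ∨ F = i
¬(¬d ∨ c) = ¬i = i
¬¬(¬d ∨ c) = ¬i = i
¬¬(¬d ∨ c) → c = i → F = i  [min(1, 1−½+0)]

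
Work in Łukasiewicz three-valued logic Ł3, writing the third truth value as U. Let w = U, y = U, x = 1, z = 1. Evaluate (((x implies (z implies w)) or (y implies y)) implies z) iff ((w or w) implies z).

1

z implies w = 1 implies U = U  [min(1, 1−1+½)]
x implies (z implies w) = 1 implies U = U
y implies y = U implies U = 1
(x implies (z implies w)) or (y implies y) = U or 1 = 1
((x implies (z implies w)) or (y implies y)) implies z = 1 implies 1 = 1
w or w = U or U = U
(w or w) implies z = U implies 1 = 1
(((x implies (z implies w)) or (y implies y)) implies z) iff ((w or w) implies z) = 1 iff 1 = 1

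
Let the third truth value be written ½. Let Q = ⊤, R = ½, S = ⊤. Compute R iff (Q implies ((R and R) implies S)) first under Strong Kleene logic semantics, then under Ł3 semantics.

In Strong Kleene logic: R and R = ½ and ½ = ½
(R and R) implies S = ½ implies ⊤ = ⊤  [not ½ or ⊤]
Q implies ((R and R) implies S) = ⊤ implies ⊤ = ⊤
R iff (Q implies ((R and R) implies S)) = ½ iff ⊤ = ½
In Ł3: R and R = ½ and ½ = ½
(R and R) implies S = ½ implies ⊤ = ⊤
Q implies ((R and R) implies S) = ⊤ implies ⊤ = ⊤
R iff (Q implies ((R and R) implies S)) = ½ iff ⊤ = ½

½; ½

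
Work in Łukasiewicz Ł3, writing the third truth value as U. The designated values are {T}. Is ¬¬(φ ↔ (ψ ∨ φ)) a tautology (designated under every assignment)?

No

Countermodel: φ=U, ψ=T gives U, which is not designated.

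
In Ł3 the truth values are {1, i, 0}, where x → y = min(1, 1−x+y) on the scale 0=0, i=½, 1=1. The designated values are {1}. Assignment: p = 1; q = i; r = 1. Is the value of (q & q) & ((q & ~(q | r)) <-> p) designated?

q & q = i & i = i
q | r = i | 1 = 1
~(q | r) = ~1 = 0
q & ~(q | r) = i & 0 = 0
(q & ~(q | r)) <-> p = 0 <-> 1 = 0
(q & q) & ((q & ~(q | r)) <-> p) = i & 0 = 0
0 ∉ {1}.

No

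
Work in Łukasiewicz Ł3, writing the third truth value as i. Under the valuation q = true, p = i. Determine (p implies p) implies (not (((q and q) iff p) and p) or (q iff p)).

p implies p = i implies i = true  [min(1, 1−½+½)]
q and q = true and true = true
(q and q) iff p = true iff i = i
((q and q) iff p) and p = i and i = i
not (((q and q) iff p) and p) = not i = i
q iff p = true iff i = i
not (((q and q) iff p) and p) or (q iff p) = i or i = i
(p implies p) implies (not (((q and q) iff p) and p) or (q iff p)) = true implies i = i

i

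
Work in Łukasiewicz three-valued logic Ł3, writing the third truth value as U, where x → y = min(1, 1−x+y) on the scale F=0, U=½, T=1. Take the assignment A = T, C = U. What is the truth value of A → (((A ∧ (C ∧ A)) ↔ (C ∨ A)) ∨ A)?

T

C ∧ A = U ∧ T = U
A ∧ (C ∧ A) = T ∧ U = U
C ∨ A = U ∨ T = T
(A ∧ (C ∧ A)) ↔ (C ∨ A) = U ↔ T = U
((A ∧ (C ∧ A)) ↔ (C ∨ A)) ∨ A = U ∨ T = T
A → (((A ∧ (C ∧ A)) ↔ (C ∨ A)) ∨ A) = T → T = T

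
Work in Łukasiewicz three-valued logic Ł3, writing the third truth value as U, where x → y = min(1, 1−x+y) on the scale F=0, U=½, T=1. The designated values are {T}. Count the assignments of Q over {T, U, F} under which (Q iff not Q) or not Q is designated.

2

Q=T: F ·
Q=U: T ✓
Q=F: T ✓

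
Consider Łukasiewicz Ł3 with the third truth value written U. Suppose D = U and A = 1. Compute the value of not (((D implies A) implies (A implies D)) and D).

D implies A = U implies 1 = 1  [min(1, 1−½+1)]
A implies D = 1 implies U = U
(D implies A) implies (A implies D) = 1 implies U = U
((D implies A) implies (A implies D)) and D = U and U = U
not (((D implies A) implies (A implies D)) and D) = not U = U

U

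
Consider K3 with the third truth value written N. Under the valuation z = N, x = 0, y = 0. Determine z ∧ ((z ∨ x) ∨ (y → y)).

z ∨ x = N ∨ 0 = N
y → y = 0 → 0 = 1
(z ∨ x) ∨ (y → y) = N ∨ 1 = 1
z ∧ ((z ∨ x) ∨ (y → y)) = N ∧ 1 = N

N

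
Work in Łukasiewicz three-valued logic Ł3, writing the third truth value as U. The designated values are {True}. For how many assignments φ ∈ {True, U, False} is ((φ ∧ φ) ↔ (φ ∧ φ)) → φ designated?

φ=True: True ✓
φ=U: U ·
φ=False: False ·

1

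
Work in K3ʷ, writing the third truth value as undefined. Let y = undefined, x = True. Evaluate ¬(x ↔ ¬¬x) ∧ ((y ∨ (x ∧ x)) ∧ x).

¬x = ¬True = False
¬¬x = ¬False = True
x ↔ ¬¬x = True ↔ True = True
¬(x ↔ ¬¬x) = ¬True = False
x ∧ x = True ∧ True = True
y ∨ (x ∧ x) = undefined ∨ True = undefined
(y ∨ (x ∧ x)) ∧ x = undefined ∧ True = undefined
¬(x ↔ ¬¬x) ∧ ((y ∨ (x ∧ x)) ∧ x) = False ∧ undefined = undefined

undefined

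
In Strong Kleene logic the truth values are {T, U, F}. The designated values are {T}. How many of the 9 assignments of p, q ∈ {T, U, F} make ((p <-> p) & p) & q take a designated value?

Designated under: (p=T, q=T).

1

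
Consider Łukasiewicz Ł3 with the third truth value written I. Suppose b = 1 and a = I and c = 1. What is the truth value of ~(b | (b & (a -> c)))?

0

a -> c = I -> 1 = 1  [min(1, 1−½+1)]
b & (a -> c) = 1 & 1 = 1
b | (b & (a -> c)) = 1 | 1 = 1
~(b | (b & (a -> c))) = ~1 = 0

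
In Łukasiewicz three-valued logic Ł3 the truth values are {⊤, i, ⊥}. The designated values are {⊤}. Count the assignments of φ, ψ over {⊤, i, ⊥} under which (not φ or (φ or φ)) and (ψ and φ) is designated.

Designated under: (φ=⊤, ψ=⊤).

1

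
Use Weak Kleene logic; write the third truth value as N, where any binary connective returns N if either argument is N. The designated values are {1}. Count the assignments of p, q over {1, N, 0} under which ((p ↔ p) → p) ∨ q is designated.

3

Designated under: (p=1, q=1); (p=1, q=0); (p=0, q=1).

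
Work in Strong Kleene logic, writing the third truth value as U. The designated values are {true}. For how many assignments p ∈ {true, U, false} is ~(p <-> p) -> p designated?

2

p=true: true ✓
p=U: U ·
p=false: true ✓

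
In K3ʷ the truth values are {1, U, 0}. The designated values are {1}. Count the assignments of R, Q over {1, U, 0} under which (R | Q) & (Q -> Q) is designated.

Designated under: (R=1, Q=1); (R=1, Q=0); (R=0, Q=1).

3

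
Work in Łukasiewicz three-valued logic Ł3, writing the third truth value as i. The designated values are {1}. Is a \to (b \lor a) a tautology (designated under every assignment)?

Yes

Every assignment of a, b over {1, i, 0} gives a value in {1}.
In particular, with a=i, b=i: a \to (b \lor a) = 1.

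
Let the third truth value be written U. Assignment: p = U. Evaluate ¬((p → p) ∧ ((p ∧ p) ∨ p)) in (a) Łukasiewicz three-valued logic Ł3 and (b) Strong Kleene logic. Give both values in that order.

U; U

In Łukasiewicz three-valued logic Ł3: p → p = U → U = ⊤  [min(1, 1−½+½)]
p ∧ p = U ∧ U = U
(p ∧ p) ∨ p = U ∨ U = U
(p → p) ∧ ((p ∧ p) ∨ p) = ⊤ ∧ U = U
¬((p → p) ∧ ((p ∧ p) ∨ p)) = ¬U = U
In Strong Kleene logic: p → p = U → U = U  [¬U ∨ U]
p ∧ p = U ∧ U = U
(p ∧ p) ∨ p = U ∨ U = U
(p → p) ∧ ((p ∧ p) ∨ p) = U ∧ U = U
¬((p → p) ∧ ((p ∧ p) ∨ p)) = ¬U = U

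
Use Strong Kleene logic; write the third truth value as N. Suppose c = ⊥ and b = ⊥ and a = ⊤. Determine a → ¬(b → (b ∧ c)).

b ∧ c = ⊥ ∧ ⊥ = ⊥
b → (b ∧ c) = ⊥ → ⊥ = ⊤
¬(b → (b ∧ c)) = ¬⊤ = ⊥
a → ¬(b → (b ∧ c)) = ⊤ → ⊥ = ⊥

⊥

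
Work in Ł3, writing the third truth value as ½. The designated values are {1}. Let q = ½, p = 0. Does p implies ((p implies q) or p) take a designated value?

Yes

p implies q = 0 implies ½ = 1
(p implies q) or p = 1 or 0 = 1
p implies ((p implies q) or p) = 0 implies 1 = 1
1 ∈ {1}.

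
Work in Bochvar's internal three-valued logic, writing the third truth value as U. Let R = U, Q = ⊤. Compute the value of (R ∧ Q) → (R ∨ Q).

U

R ∧ Q = U ∧ ⊤ = U
R ∨ Q = U ∨ ⊤ = U
(R ∧ Q) → (R ∨ Q) = U → U = U  [any arg is the third value ⇒ result is the third value]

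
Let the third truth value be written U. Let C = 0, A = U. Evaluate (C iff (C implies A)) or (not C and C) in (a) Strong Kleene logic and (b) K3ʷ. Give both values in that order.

In Strong Kleene logic: C implies A = 0 implies U = 1  [not 0 or U]
C iff (C implies A) = 0 iff 1 = 0
not C = not 0 = 1
not C and C = 1 and 0 = 0
(C iff (C implies A)) or (not C and C) = 0 or 0 = 0
In K3ʷ: C implies A = 0 implies U = U  [any arg is the third value ⇒ result is the third value]
C iff (C implies A) = 0 iff U = U
not C = not 0 = 1
not C and C = 1 and 0 = 0
(C iff (C implies A)) or (not C and C) = U or 0 = U
They differ because Strong Kleene logic and K3ʷ treat U differently under the binary connectives.

0; U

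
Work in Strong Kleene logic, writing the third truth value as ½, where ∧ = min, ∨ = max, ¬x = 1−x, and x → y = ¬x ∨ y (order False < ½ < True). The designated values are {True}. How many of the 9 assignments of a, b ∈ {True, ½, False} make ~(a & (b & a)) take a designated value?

Of the 9 assignments, 5 give a value in {True}.

5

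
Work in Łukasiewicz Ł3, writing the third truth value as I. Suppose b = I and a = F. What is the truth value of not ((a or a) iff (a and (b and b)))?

F

a or a = F or F = F
b and b = I and I = I
a and (b and b) = F and I = F
(a or a) iff (a and (b and b)) = F iff F = T
not ((a or a) iff (a and (b and b))) = not T = F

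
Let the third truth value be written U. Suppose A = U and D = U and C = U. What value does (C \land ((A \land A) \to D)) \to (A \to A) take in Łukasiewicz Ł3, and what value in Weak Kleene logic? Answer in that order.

true; U

In Łukasiewicz Ł3: A \land A = U \land U = U
(A \land A) \to D = U \to U = true  [min(1, 1−½+½)]
C \land ((A \land A) \to D) = U \land true = U
A \to A = U \to U = true
(C \land ((A \land A) \to D)) \to (A \to A) = U \to true = true
In Weak Kleene logic: A \land A = U \land U = U
(A \land A) \to D = U \to U = U  [any arg is the third value ⇒ result is the third value]
C \land ((A \land A) \to D) = U \land U = U
A \to A = U \to U = U
(C \land ((A \land A) \to D)) \to (A \to A) = U \to U = U
They differ because Łukasiewicz Ł3 and Weak Kleene logic treat U differently under the binary connectives.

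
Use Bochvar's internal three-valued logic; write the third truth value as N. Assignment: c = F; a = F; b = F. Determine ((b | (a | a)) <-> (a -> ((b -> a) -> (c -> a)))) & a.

a | a = F | F = F
b | (a | a) = F | F = F
b -> a = F -> F = T
c -> a = F -> F = T
(b -> a) -> (c -> a) = T -> T = T
a -> ((b -> a) -> (c -> a)) = F -> T = T
(b | (a | a)) <-> (a -> ((b -> a) -> (c -> a))) = F <-> T = F
((b | (a | a)) <-> (a -> ((b -> a) -> (c -> a)))) & a = F & F = F

F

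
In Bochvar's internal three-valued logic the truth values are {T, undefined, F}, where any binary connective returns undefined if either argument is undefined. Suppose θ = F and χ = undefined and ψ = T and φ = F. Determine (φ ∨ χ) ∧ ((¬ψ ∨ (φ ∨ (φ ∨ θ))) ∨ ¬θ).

φ ∨ χ = F ∨ undefined = undefined
¬ψ = ¬T = F
φ ∨ θ = F ∨ F = F
φ ∨ (φ ∨ θ) = F ∨ F = F
¬ψ ∨ (φ ∨ (φ ∨ θ)) = F ∨ F = F
¬θ = ¬F = T
(¬ψ ∨ (φ ∨ (φ ∨ θ))) ∨ ¬θ = F ∨ T = T
(φ ∨ χ) ∧ ((¬ψ ∨ (φ ∨ (φ ∨ θ))) ∨ ¬θ) = undefined ∧ T = undefined

undefined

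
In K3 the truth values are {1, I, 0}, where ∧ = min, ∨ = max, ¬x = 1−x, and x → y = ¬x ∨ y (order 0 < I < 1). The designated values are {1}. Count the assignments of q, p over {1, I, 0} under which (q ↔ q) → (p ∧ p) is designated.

Designated under: (q=1, p=1); (q=I, p=1); (q=0, p=1).

3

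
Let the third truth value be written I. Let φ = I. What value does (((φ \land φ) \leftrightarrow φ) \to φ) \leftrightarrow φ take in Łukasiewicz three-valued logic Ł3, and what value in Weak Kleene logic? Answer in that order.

1; I

In Łukasiewicz three-valued logic Ł3: φ \land φ = I \land I = I
(φ \land φ) \leftrightarrow φ = I \leftrightarrow I = 1
((φ \land φ) \leftrightarrow φ) \to φ = 1 \to I = I
(((φ \land φ) \leftrightarrow φ) \to φ) \leftrightarrow φ = I \leftrightarrow I = 1
In Weak Kleene logic: φ \land φ = I \land I = I
(φ \land φ) \leftrightarrow φ = I \leftrightarrow I = I
((φ \land φ) \leftrightarrow φ) \to φ = I \to I = I  [any arg is the third value ⇒ result is the third value]
(((φ \land φ) \leftrightarrow φ) \to φ) \leftrightarrow φ = I \leftrightarrow I = I
They differ because Łukasiewicz three-valued logic Ł3 and Weak Kleene logic treat I differently under the binary connectives.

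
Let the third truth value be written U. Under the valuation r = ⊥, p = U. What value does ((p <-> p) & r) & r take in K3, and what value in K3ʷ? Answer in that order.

In K3: p <-> p = U <-> U = U
(p <-> p) & r = U & ⊥ = ⊥
((p <-> p) & r) & r = ⊥ & ⊥ = ⊥
In K3ʷ: p <-> p = U <-> U = U
(p <-> p) & r = U & ⊥ = U
((p <-> p) & r) & r = U & ⊥ = U
They differ because K3 and K3ʷ treat U differently under the binary connectives.

⊥; U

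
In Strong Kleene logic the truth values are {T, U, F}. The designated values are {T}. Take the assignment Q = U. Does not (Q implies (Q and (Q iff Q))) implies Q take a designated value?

No

Q iff Q = U iff U = U
Q and (Q iff Q) = U and U = U
Q implies (Q and (Q iff Q)) = U implies U = U  [not U or U]
not (Q implies (Q and (Q iff Q))) = not U = U
not (Q implies (Q and (Q iff Q))) implies Q = U implies U = U
U ∉ {T}.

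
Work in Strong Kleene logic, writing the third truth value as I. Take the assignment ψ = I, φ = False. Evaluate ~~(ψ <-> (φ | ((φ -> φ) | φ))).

φ -> φ = False -> False = True
(φ -> φ) | φ = True | False = True
φ | ((φ -> φ) | φ) = False | True = True
ψ <-> (φ | ((φ -> φ) | φ)) = I <-> True = I
~(ψ <-> (φ | ((φ -> φ) | φ))) = ~I = I
~~(ψ <-> (φ | ((φ -> φ) | φ))) = ~I = I

I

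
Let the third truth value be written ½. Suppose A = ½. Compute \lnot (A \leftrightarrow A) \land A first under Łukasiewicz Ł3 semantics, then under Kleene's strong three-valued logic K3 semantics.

In Łukasiewicz Ł3: A \leftrightarrow A = ½ \leftrightarrow ½ = 1  [1 − |½−½|]
\lnot (A \leftrightarrow A) = \lnot 1 = 0
\lnot (A \leftrightarrow A) \land A = 0 \land ½ = 0
In Kleene's strong three-valued logic K3: A \leftrightarrow A = ½ \leftrightarrow ½ = ½
\lnot (A \leftrightarrow A) = \lnot ½ = ½
\lnot (A \leftrightarrow A) \land A = ½ \land ½ = ½
They differ because Łukasiewicz Ł3 and Kleene's strong three-valued logic K3 treat ½ differently under implication.

0; ½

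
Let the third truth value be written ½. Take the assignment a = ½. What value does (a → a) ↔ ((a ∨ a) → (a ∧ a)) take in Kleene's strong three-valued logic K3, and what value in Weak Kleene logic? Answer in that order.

In Kleene's strong three-valued logic K3: a → a = ½ → ½ = ½
a ∨ a = ½ ∨ ½ = ½
a ∧ a = ½ ∧ ½ = ½
(a ∨ a) → (a ∧ a) = ½ → ½ = ½
(a → a) ↔ ((a ∨ a) → (a ∧ a)) = ½ ↔ ½ = ½
In Weak Kleene logic: a → a = ½ → ½ = ½
a ∨ a = ½ ∨ ½ = ½
a ∧ a = ½ ∧ ½ = ½
(a ∨ a) → (a ∧ a) = ½ → ½ = ½
(a → a) ↔ ((a ∨ a) → (a ∧ a)) = ½ ↔ ½ = ½

½; ½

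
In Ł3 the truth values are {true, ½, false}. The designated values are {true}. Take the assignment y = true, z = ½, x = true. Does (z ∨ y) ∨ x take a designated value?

Yes

z ∨ y = ½ ∨ true = true
(z ∨ y) ∨ x = true ∨ true = true
true ∈ {true}.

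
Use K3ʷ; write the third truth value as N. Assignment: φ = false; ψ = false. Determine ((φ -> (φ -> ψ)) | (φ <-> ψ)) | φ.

φ -> ψ = false -> false = true
φ -> (φ -> ψ) = false -> true = true
φ <-> ψ = false <-> false = true
(φ -> (φ -> ψ)) | (φ <-> ψ) = true | true = true
((φ -> (φ -> ψ)) | (φ <-> ψ)) | φ = true | false = true

true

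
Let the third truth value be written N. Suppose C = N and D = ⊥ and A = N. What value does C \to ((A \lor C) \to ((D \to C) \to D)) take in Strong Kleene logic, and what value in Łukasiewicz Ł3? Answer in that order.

In Strong Kleene logic: A \lor C = N \lor N = N
D \to C = ⊥ \to N = ⊤  [\lnot ⊥ \lor N]
(D \to C) \to D = ⊤ \to ⊥ = ⊥
(A \lor C) \to ((D \to C) \to D) = N \to ⊥ = N
C \to ((A \lor C) \to ((D \to C) \to D)) = N \to N = N
In Łukasiewicz Ł3: A \lor C = N \lor N = N
D \to C = ⊥ \to N = ⊤
(D \to C) \to D = ⊤ \to ⊥ = ⊥
(A \lor C) \to ((D \to C) \to D) = N \to ⊥ = N
C \to ((A \lor C) \to ((D \to C) \to D)) = N \to N = ⊤
They differ because Strong Kleene logic and Łukasiewicz Ł3 treat N differently under implication.

N; ⊤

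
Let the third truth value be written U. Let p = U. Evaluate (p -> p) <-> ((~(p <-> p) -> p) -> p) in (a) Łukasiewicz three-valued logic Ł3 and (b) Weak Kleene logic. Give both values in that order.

U; U

In Łukasiewicz three-valued logic Ł3: p -> p = U -> U = 1  [min(1, 1−½+½)]
p <-> p = U <-> U = 1
~(p <-> p) = ~1 = 0
~(p <-> p) -> p = 0 -> U = 1
(~(p <-> p) -> p) -> p = 1 -> U = U
(p -> p) <-> ((~(p <-> p) -> p) -> p) = 1 <-> U = U
In Weak Kleene logic: p -> p = U -> U = U  [any arg is the third value ⇒ result is the third value]
p <-> p = U <-> U = U
~(p <-> p) = ~U = U
~(p <-> p) -> p = U -> U = U
(~(p <-> p) -> p) -> p = U -> U = U
(p -> p) <-> ((~(p <-> p) -> p) -> p) = U <-> U = U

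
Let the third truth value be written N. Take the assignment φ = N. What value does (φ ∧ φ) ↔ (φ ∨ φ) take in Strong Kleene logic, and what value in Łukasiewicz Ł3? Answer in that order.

In Strong Kleene logic: φ ∧ φ = N ∧ N = N
φ ∨ φ = N ∨ N = N
(φ ∧ φ) ↔ (φ ∨ φ) = N ↔ N = N
In Łukasiewicz Ł3: φ ∧ φ = N ∧ N = N
φ ∨ φ = N ∨ N = N
(φ ∧ φ) ↔ (φ ∨ φ) = N ↔ N = 1  [1 − |½−½|]
They differ because Strong Kleene logic and Łukasiewicz Ł3 treat N differently under implication.

N; 1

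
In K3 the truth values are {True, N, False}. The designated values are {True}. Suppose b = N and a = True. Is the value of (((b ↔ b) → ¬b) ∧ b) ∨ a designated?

Yes

b ↔ b = N ↔ N = N
¬b = ¬N = N
(b ↔ b) → ¬b = N → N = N  [¬N ∨ N]
((b ↔ b) → ¬b) ∧ b = N ∧ N = N
(((b ↔ b) → ¬b) ∧ b) ∨ a = N ∨ True = True
True ∈ {True}.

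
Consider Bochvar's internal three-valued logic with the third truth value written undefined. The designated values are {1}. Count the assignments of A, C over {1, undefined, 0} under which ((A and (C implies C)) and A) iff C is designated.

2

Designated under: (A=1, C=1); (A=0, C=0).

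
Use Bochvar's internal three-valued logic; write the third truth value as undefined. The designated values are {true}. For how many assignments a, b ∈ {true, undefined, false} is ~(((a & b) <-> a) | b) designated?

Designated under: (a=true, b=false).

1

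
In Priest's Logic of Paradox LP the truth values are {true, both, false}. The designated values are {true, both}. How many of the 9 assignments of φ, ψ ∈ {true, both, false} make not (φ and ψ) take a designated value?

8

Of the 9 assignments, 8 give a value in {true, both}.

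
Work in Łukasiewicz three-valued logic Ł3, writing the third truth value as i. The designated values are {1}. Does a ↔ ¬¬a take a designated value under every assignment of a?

Every assignment of a over {1, i, 0} gives a value in {1}.
In particular, with a=i: a ↔ ¬¬a = 1.

Yes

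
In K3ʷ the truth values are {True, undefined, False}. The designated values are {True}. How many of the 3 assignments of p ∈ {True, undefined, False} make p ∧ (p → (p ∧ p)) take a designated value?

1

p=True: True ✓
p=undefined: undefined ·
p=False: False ·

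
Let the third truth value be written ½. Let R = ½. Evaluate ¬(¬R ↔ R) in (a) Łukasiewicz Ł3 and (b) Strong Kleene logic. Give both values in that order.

In Łukasiewicz Ł3: ¬R = ¬½ = ½
¬R ↔ R = ½ ↔ ½ = true
¬(¬R ↔ R) = ¬true = false
In Strong Kleene logic: ¬R = ¬½ = ½
¬R ↔ R = ½ ↔ ½ = ½
¬(¬R ↔ R) = ¬½ = ½
They differ because Łukasiewicz Ł3 and Strong Kleene logic treat ½ differently under implication.

false; ½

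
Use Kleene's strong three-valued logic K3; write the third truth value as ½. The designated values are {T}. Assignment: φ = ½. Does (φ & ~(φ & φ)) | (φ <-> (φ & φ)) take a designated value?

φ & φ = ½ & ½ = ½
~(φ & φ) = ~½ = ½
φ & ~(φ & φ) = ½ & ½ = ½
φ & φ = ½ & ½ = ½
φ <-> (φ & φ) = ½ <-> ½ = ½
(φ & ~(φ & φ)) | (φ <-> (φ & φ)) = ½ | ½ = ½
½ ∉ {T}.

No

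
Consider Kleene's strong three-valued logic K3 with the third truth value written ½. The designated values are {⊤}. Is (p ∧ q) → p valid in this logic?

No

Countermodel: p=½, q=⊤ gives ½, which is not designated.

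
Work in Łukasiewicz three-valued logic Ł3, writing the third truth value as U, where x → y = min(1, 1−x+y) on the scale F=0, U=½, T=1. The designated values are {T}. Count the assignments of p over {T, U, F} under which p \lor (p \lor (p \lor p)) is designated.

1

p=T: T ✓
p=U: U ·
p=F: F ·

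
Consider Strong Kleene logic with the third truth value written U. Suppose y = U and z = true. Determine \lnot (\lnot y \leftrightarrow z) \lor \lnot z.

U

\lnot y = \lnot U = U
\lnot y \leftrightarrow z = U \leftrightarrow true = U
\lnot (\lnot y \leftrightarrow z) = \lnot U = U
\lnot z = \lnot true = false
\lnot (\lnot y \leftrightarrow z) \lor \lnot z = U \lor false = U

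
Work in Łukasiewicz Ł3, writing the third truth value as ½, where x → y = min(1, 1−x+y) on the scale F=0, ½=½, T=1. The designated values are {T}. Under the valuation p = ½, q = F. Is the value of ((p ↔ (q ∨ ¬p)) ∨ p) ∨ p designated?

¬p = ¬½ = ½
q ∨ ¬p = F ∨ ½ = ½
p ↔ (q ∨ ¬p) = ½ ↔ ½ = T  [1 − |½−½|]
(p ↔ (q ∨ ¬p)) ∨ p = T ∨ ½ = T
((p ↔ (q ∨ ¬p)) ∨ p) ∨ p = T ∨ ½ = T
T ∈ {T}.

Yes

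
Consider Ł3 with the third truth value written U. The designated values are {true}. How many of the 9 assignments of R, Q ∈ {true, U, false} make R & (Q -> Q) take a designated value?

3

Designated under: (R=true, Q=true); (R=true, Q=U); (R=true, Q=false).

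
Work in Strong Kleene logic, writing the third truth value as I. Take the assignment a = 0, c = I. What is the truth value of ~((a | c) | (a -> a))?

a | c = 0 | I = I
a -> a = 0 -> 0 = 1
(a | c) | (a -> a) = I | 1 = 1
~((a | c) | (a -> a)) = ~1 = 0

0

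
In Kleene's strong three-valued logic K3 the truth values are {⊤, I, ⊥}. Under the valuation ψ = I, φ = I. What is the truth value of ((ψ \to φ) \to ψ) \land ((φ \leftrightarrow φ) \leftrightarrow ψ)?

I

ψ \to φ = I \to I = I  [\lnot I \lor I]
(ψ \to φ) \to ψ = I \to I = I
φ \leftrightarrow φ = I \leftrightarrow I = I
(φ \leftrightarrow φ) \leftrightarrow ψ = I \leftrightarrow I = I
((ψ \to φ) \to ψ) \land ((φ \leftrightarrow φ) \leftrightarrow ψ) = I \land I = I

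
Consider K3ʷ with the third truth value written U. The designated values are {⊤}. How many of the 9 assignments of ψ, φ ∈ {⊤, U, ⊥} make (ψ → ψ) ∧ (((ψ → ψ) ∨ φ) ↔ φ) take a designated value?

2

Designated under: (ψ=⊤, φ=⊤); (ψ=⊥, φ=⊤).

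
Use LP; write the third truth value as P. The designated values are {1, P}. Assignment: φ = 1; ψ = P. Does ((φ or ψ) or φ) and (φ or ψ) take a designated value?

Yes

φ or ψ = 1 or P = 1
(φ or ψ) or φ = 1 or 1 = 1
φ or ψ = 1 or P = 1
((φ or ψ) or φ) and (φ or ψ) = 1 and 1 = 1
1 ∈ {1, P}.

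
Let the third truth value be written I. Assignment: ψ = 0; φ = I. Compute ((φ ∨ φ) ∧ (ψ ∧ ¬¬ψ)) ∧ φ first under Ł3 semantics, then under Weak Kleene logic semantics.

0; I

In Ł3: φ ∨ φ = I ∨ I = I
¬ψ = ¬0 = 1
¬¬ψ = ¬1 = 0
ψ ∧ ¬¬ψ = 0 ∧ 0 = 0
(φ ∨ φ) ∧ (ψ ∧ ¬¬ψ) = I ∧ 0 = 0
((φ ∨ φ) ∧ (ψ ∧ ¬¬ψ)) ∧ φ = 0 ∧ I = 0
In Weak Kleene logic: φ ∨ φ = I ∨ I = I
¬ψ = ¬0 = 1
¬¬ψ = ¬1 = 0
ψ ∧ ¬¬ψ = 0 ∧ 0 = 0
(φ ∨ φ) ∧ (ψ ∧ ¬¬ψ) = I ∧ 0 = I
((φ ∨ φ) ∧ (ψ ∧ ¬¬ψ)) ∧ φ = I ∧ I = I
They differ because Ł3 and Weak Kleene logic treat I differently under the binary connectives.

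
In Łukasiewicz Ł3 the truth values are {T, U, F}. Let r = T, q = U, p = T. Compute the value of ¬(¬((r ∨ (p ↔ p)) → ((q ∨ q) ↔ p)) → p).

F

p ↔ p = T ↔ T = T
r ∨ (p ↔ p) = T ∨ T = T
q ∨ q = U ∨ U = U
(q ∨ q) ↔ p = U ↔ T = U
(r ∨ (p ↔ p)) → ((q ∨ q) ↔ p) = T → U = U
¬((r ∨ (p ↔ p)) → ((q ∨ q) ↔ p)) = ¬U = U
¬((r ∨ (p ↔ p)) → ((q ∨ q) ↔ p)) → p = U → T = T
¬(¬((r ∨ (p ↔ p)) → ((q ∨ q) ↔ p)) → p) = ¬T = F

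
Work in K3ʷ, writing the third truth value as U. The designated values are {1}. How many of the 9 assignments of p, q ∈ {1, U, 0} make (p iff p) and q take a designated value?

Designated under: (p=1, q=1); (p=0, q=1).

2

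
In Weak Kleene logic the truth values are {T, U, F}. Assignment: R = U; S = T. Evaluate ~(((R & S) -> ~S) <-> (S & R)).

U

R & S = U & T = U
~S = ~T = F
(R & S) -> ~S = U -> F = U  [any arg is the third value ⇒ result is the third value]
S & R = T & U = U
((R & S) -> ~S) <-> (S & R) = U <-> U = U
~(((R & S) -> ~S) <-> (S & R)) = ~U = U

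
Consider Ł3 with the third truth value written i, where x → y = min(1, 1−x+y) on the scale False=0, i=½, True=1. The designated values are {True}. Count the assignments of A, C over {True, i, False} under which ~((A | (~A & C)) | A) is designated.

1

Designated under: (A=False, C=False).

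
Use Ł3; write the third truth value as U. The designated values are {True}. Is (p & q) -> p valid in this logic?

Every assignment of p, q over {True, U, False} gives a value in {True}.
In particular, with p=U, q=U: (p & q) -> p = True.

Yes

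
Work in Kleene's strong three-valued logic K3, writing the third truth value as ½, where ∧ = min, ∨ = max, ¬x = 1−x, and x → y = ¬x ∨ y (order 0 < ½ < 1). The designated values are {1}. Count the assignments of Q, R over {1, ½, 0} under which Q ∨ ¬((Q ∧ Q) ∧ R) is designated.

7

Of the 9 assignments, 7 give a value in {1}.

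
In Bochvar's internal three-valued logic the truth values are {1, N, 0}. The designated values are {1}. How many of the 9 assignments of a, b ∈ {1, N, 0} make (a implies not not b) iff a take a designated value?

Designated under: (a=1, b=1).

1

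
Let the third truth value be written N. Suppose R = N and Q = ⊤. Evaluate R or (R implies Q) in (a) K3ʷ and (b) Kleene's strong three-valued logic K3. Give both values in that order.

In K3ʷ: R implies Q = N implies ⊤ = N  [any arg is the third value ⇒ result is the third value]
R or (R implies Q) = N or N = N
In Kleene's strong three-valued logic K3: R implies Q = N implies ⊤ = ⊤  [not N or ⊤]
R or (R implies Q) = N or ⊤ = ⊤
They differ because K3ʷ and Kleene's strong three-valued logic K3 treat N differently under the binary connectives.

N; ⊤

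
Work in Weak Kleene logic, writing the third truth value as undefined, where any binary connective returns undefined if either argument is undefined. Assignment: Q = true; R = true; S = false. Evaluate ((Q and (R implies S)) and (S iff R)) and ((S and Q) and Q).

false

R implies S = true implies false = false
Q and (R implies S) = true and false = false
S iff R = false iff true = false
(Q and (R implies S)) and (S iff R) = false and false = false
S and Q = false and true = false
(S and Q) and Q = false and true = false
((Q and (R implies S)) and (S iff R)) and ((S and Q) and Q) = false and false = false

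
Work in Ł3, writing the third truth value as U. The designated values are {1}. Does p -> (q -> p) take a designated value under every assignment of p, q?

Every assignment of p, q over {1, U, 0} gives a value in {1}.
In particular, with p=U, q=U: p -> (q -> p) = 1.

Yes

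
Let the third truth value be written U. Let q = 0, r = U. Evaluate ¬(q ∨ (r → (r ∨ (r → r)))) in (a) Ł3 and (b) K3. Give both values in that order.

0; U

In Ł3: r → r = U → U = 1  [min(1, 1−½+½)]
r ∨ (r → r) = U ∨ 1 = 1
r → (r ∨ (r → r)) = U → 1 = 1
q ∨ (r → (r ∨ (r → r))) = 0 ∨ 1 = 1
¬(q ∨ (r → (r ∨ (r → r)))) = ¬1 = 0
In K3: r → r = U → U = U  [¬U ∨ U]
r ∨ (r → r) = U ∨ U = U
r → (r ∨ (r → r)) = U → U = U
q ∨ (r → (r ∨ (r → r))) = 0 ∨ U = U
¬(q ∨ (r → (r ∨ (r → r)))) = ¬U = U
They differ because Ł3 and K3 treat U differently under implication.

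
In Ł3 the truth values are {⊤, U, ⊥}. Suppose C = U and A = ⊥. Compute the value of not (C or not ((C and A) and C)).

C and A = U and ⊥ = ⊥
(C and A) and C = ⊥ and U = ⊥
not ((C and A) and C) = not ⊥ = ⊤
C or not ((C and A) and C) = U or ⊤ = ⊤
not (C or not ((C and A) and C)) = not ⊤ = ⊥

⊥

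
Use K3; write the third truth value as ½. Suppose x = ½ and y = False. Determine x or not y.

not y = not False = True
x or not y = ½ or True = True

True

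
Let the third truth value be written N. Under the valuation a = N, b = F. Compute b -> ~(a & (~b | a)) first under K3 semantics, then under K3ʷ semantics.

In K3: ~b = ~F = T
~b | a = T | N = T
a & (~b | a) = N & T = N
~(a & (~b | a)) = ~N = N
b -> ~(a & (~b | a)) = F -> N = T  [~F | N]
In K3ʷ: ~b = ~F = T
~b | a = T | N = N
a & (~b | a) = N & N = N
~(a & (~b | a)) = ~N = N
b -> ~(a & (~b | a)) = F -> N = N  [any arg is the third value ⇒ result is the third value]
They differ because K3 and K3ʷ treat N differently under the binary connectives.

T; N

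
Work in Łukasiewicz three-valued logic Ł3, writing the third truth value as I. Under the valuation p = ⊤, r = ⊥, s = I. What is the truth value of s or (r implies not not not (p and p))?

p and p = ⊤ and ⊤ = ⊤
not (p and p) = not ⊤ = ⊥
not not (p and p) = not ⊥ = ⊤
not not not (p and p) = not ⊤ = ⊥
r implies not not not (p and p) = ⊥ implies ⊥ = ⊤
s or (r implies not not not (p and p)) = I or ⊤ = ⊤

⊤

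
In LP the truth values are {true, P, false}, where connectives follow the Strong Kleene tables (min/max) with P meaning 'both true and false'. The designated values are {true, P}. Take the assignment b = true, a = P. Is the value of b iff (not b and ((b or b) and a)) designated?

not b = not true = false
b or b = true or true = true
(b or b) and a = true and P = P
not b and ((b or b) and a) = false and P = false
b iff (not b and ((b or b) and a)) = true iff false = false
false ∉ {true, P}.

No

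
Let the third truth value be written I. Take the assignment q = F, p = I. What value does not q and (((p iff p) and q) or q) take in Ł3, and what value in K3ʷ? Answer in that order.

F; I

In Ł3: not q = not F = T
p iff p = I iff I = T  [1 − |½−½|]
(p iff p) and q = T and F = F
((p iff p) and q) or q = F or F = F
not q and (((p iff p) and q) or q) = T and F = F
In K3ʷ: not q = not F = T
p iff p = I iff I = I
(p iff p) and q = I and F = I
((p iff p) and q) or q = I or F = I
not q and (((p iff p) and q) or q) = T and I = I
They differ because Ł3 and K3ʷ treat I differently under the binary connectives.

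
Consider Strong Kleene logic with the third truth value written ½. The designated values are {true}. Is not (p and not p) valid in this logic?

No

Countermodel: p=½ gives ½, which is not designated.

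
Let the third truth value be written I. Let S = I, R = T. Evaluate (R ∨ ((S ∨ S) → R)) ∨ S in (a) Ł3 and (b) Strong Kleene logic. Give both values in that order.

In Ł3: S ∨ S = I ∨ I = I
(S ∨ S) → R = I → T = T  [min(1, 1−½+1)]
R ∨ ((S ∨ S) → R) = T ∨ T = T
(R ∨ ((S ∨ S) → R)) ∨ S = T ∨ I = T
In Strong Kleene logic: S ∨ S = I ∨ I = I
(S ∨ S) → R = I → T = T
R ∨ ((S ∨ S) → R) = T ∨ T = T
(R ∨ ((S ∨ S) → R)) ∨ S = T ∨ I = T

T; T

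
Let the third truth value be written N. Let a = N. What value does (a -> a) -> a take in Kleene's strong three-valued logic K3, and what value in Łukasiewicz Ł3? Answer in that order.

In Kleene's strong three-valued logic K3: a -> a = N -> N = N  [~N | N]
(a -> a) -> a = N -> N = N
In Łukasiewicz Ł3: a -> a = N -> N = true  [min(1, 1−½+½)]
(a -> a) -> a = true -> N = N

N; N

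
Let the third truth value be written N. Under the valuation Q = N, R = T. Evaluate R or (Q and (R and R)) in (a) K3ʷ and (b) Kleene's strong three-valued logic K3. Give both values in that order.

In K3ʷ: R and R = T and T = T
Q and (R and R) = N and T = N
R or (Q and (R and R)) = T or N = N
In Kleene's strong three-valued logic K3: R and R = T and T = T
Q and (R and R) = N and T = N
R or (Q and (R and R)) = T or N = T
They differ because K3ʷ and Kleene's strong three-valued logic K3 treat N differently under the binary connectives.

N; T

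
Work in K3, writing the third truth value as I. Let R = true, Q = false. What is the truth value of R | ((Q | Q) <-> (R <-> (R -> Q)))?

Q | Q = false | false = false
R -> Q = true -> false = false
R <-> (R -> Q) = true <-> false = false
(Q | Q) <-> (R <-> (R -> Q)) = false <-> false = true
R | ((Q | Q) <-> (R <-> (R -> Q))) = true | true = true

true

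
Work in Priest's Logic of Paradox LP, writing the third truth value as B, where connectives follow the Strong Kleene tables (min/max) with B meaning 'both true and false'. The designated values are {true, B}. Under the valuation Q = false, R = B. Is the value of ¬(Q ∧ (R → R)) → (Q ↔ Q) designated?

R → R = B → B = B
Q ∧ (R → R) = false ∧ B = false
¬(Q ∧ (R → R)) = ¬false = true
Q ↔ Q = false ↔ false = true
¬(Q ∧ (R → R)) → (Q ↔ Q) = true → true = true
true ∈ {true, B}.

Yes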